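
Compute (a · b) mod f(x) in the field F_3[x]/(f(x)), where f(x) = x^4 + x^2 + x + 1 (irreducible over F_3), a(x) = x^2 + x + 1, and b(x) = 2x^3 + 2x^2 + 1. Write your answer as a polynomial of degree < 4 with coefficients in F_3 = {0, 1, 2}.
a · b ≡ 2x^3 + x (mod f(x))

Multiply in F_3[x]: a(x)·b(x) = (x^2 + x + 1)·(2x^3 + 2x^2 + 1) = 2x^5 + x^4 + x^3 + x + 1. This has degree ≥ 4, so divide by f(x) over F_3: 2x^5 + x^4 + x^3 + x + 1 = (2x + 1)·(x^4 + x^2 + x + 1) + (2x^3 + x). Hence a·b ≡ 2x^3 + x (mod f). (F_3[x]/(f) is a field with 3^4 = 81 elements since f is irreducible of degree 4.)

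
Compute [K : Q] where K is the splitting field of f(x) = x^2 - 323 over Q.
[K : Q] = 2

f(x) = x^2 - 323 factors as (x - √323)(x + √323). The splitting field is K = Q(√323). Since 323 is squarefree and > 1, it is not a perfect square, so x^2 - 323 is irreducible over Q and [Q(√323) : Q] = 2. Hence [K : Q] = 2.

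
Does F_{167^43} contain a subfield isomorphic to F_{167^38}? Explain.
No: F_{167^38} is not a subfield of F_{167^43}

F_{p^m} embeds in F_{p^n} iff m | n. Here 38 ∤ 43 (since 43 = 1·38 + 5 with remainder 5 ≠ 0), so F_{167^38} is not a subfield of F_{167^43}. Equivalently: if it were, the tower law would give 38 = [F_{167^38}:F_167] dividing [F_{167^43}:F_167] = 43, contradiction.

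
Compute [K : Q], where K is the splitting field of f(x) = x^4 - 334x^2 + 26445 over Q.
[K : Q] = 4

Solving the quadratic in x^2: x^2 = (334 ± √(334^2 - 4·26445))/2 = (334 ± √5776)/2 = (334 ± 76)/2, giving x^2 = 129 or x^2 = 205. So f(x) = (x^2 - 129)(x^2 - 205) and the roots of f are ±√129, ±√205. Hence the splitting field is K = Q(√129, √205). Since 129 and 205 are distinct squarefree integers > 1, their product 26445 is not a perfect square, so √205 ∉ Q(√129). By the tower law [K:Q] = [Q(√129,√205):Q(√129)] · [Q(√129):Q] = 2 · 2 = 4.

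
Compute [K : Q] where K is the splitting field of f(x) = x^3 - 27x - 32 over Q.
[K : Q] = 6

By the rational root test, any rational root of the monic integer polynomial f(x) = x^3 - 27x - 32 must be an integer dividing the constant term -32, i.e. one of ±{1, 2, 4, 8, 16, 32}. Evaluating: f(1) = -58, f(-1) = -6, f(2) = -78, f(-2) = 14, f(4) = -76, f(-4) = 12, f(8) = 264, f(-8) = -328, f(16) = 3632, f(-16) = -3696, f(32) = 31872, f(-32) = -31936; none is 0, so f has no rational root and is therefore irreducible over Q (a cubic with no linear factor over a field is irreducible). For an irreducible cubic, the Galois group is A_3 or S_3 according as the discriminant disc(f) = -4a^3 - 27b^2 = -4·(-27)^3 - 27·(-32)^2 = 51084 is or is not a square in Q. Here disc(f) = 51084 is not a perfect square in Q, so the Galois group of f over Q is not contained in A_3 and must be all of S_3. The splitting field has degree |S_3| = 6 over Q, so [K : Q] = 6.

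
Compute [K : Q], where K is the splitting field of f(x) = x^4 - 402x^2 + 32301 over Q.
[K : Q] = 4

Solving the quadratic in x^2: x^2 = (402 ± √(402^2 - 4·32301))/2 = (402 ± √32400)/2 = (402 ± 180)/2, giving x^2 = 291 or x^2 = 111. So f(x) = (x^2 - 291)(x^2 - 111) and the roots of f are ±√291, ±√111. Hence the splitting field is K = Q(√291, √111). Since 291 and 111 are distinct squarefree integers > 1, their product 32301 is not a perfect square, so √111 ∉ Q(√291). By the tower law [K:Q] = [Q(√291,√111):Q(√291)] · [Q(√291):Q] = 2 · 2 = 4.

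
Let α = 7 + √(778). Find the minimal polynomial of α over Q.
m_α(x) = x^2 - 14x - 729

From α - 7 = √(778), squaring gives (α - 7)^2 = 778, i.e. α^2 - 14α + 49 = 778, so α^2 - 14α - 729 = 0. The discriminant of x^2 - 14x - 729 is (-14)^2 - 4·(-729) = 196 + 2916 = 3112, and 4·(778) is not a perfect square in Q since 778 is squarefree and ≠ 1. Hence x^2 - 14x - 729 is irreducible over Q and is the minimal polynomial of α.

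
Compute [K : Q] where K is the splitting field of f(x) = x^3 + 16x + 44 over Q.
[K : Q] = 6

By the rational root test, any rational root of the monic integer polynomial f(x) = x^3 + 16x + 44 must be an integer dividing the constant term 44, i.e. one of ±{1, 2, 4, 11, 22, 44}. Evaluating: f(1) = 61, f(-1) = 27, f(2) = 84, f(-2) = 4, f(4) = 172, f(-4) = -84, f(11) = 1551, f(-11) = -1463, f(22) = 11044, f(-22) = -10956, f(44) = 85932, f(-44) = -85844; none is 0, so f has no rational root and is therefore irreducible over Q (a cubic with no linear factor over a field is irreducible). For an irreducible cubic, the Galois group is A_3 or S_3 according as the discriminant disc(f) = -4a^3 - 27b^2 = -4·(16)^3 - 27·(44)^2 = -68656 is or is not a square in Q. Here disc(f) = -68656 is not a perfect square in Q, so the Galois group of f over Q is not contained in A_3 and must be all of S_3. The splitting field has degree |S_3| = 6 over Q, so [K : Q] = 6.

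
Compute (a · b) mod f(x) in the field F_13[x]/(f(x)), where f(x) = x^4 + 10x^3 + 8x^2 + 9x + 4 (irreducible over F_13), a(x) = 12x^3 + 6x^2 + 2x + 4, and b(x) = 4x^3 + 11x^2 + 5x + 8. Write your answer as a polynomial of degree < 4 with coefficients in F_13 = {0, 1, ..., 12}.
a · b ≡ 10x^3 + 5x^2 + 6x + 6 (mod f(x))

Multiply in F_13[x]: a(x)·b(x) = (12x^3 + 6x^2 + 2x + 4)·(4x^3 + 11x^2 + 5x + 8) = 9x^6 + 4x^4 + 8x^3 + 11x^2 + 10x + 6. This has degree ≥ 4, so divide by f(x) over F_13: 9x^6 + 4x^4 + 8x^3 + 11x^2 + 10x + 6 = (9x^2 + x)·(x^4 + 10x^3 + 8x^2 + 9x + 4) + (10x^3 + 5x^2 + 6x + 6). Hence a·b ≡ 10x^3 + 5x^2 + 6x + 6 (mod f). (F_13[x]/(f) is a field with 13^4 = 28561 elements since f is irreducible of degree 4.)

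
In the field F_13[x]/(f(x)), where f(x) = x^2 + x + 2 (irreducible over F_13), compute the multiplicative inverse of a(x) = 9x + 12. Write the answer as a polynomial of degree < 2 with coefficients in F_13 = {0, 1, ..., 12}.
a(x)^(-1) ≡ 10x + 1 (mod f(x))

Since f is irreducible over F_13, F_13[x]/(f) is a field and a(x) ≠ 0 has an inverse. Apply the extended Euclidean algorithm to f(x) and a(x) in F_13[x]: f(x) = (3x + 12)·a(x) + (1). The last nonzero remainder is the constant 1 = gcd(f, a) in F_13. Back-substituting through the division chain expresses 1 = s(x)·a(x) + t(x)·f(x) with s(x) ≡ 10x + 1 (mod f), so a(x)^(-1) ≡ s(x) = 10x + 1 (mod f). Check: (9x + 12)·(10x + 1) = 12x^2 + 12x + 12 ≡ 1 (mod x^2 + x + 2).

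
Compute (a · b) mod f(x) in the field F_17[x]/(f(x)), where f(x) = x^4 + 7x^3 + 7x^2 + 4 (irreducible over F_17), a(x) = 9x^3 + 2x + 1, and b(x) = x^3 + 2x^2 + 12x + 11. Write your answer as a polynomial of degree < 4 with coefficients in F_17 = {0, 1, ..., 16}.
a · b ≡ 10x^3 + 6x^2 + 10x + 8 (mod f(x))

Multiply in F_17[x]: a(x)·b(x) = (9x^3 + 2x + 1)·(x^3 + 2x^2 + 12x + 11) = 9x^6 + x^5 + 8x^4 + 2x^3 + 9x^2 + 11. This has degree ≥ 4, so divide by f(x) over F_17: 9x^6 + x^5 + 8x^4 + 2x^3 + 9x^2 + 11 = (9x^2 + 6x + 5)·(x^4 + 7x^3 + 7x^2 + 4) + (10x^3 + 6x^2 + 10x + 8). Hence a·b ≡ 10x^3 + 6x^2 + 10x + 8 (mod f). (F_17[x]/(f) is a field with 17^4 = 83521 elements since f is irreducible of degree 4.)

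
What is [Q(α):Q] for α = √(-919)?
[Q(α):Q] = 2

[Q(α):Q] equals the degree of the minimal polynomial of α. Here α^2 = -919 and x^2 + 919 is irreducible (d = -919 is squarefree, ≠ 1, hence not a square), so deg(m_α) = 2. Thus [Q(α):Q] = 2.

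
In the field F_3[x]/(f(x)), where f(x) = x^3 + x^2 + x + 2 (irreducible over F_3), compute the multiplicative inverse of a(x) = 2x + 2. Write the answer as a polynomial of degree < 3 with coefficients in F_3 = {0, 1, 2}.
a(x)^(-1) ≡ x^2 + 1 (mod f(x))

Since f is irreducible over F_3, F_3[x]/(f) is a field and a(x) ≠ 0 has an inverse. Apply the extended Euclidean algorithm to f(x) and a(x) in F_3[x]: f(x) = (2x^2 + 2)·a(x) + (1). The last nonzero remainder is the constant 1 = gcd(f, a) in F_3. Back-substituting through the division chain expresses 1 = s(x)·a(x) + t(x)·f(x) with s(x) ≡ x^2 + 1 (mod f), so a(x)^(-1) ≡ s(x) = x^2 + 1 (mod f). Check: (2x + 2)·(x^2 + 1) = 2x^3 + 2x^2 + 2x + 2 ≡ 1 (mod x^3 + x^2 + x + 2).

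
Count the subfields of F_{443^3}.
F_{443^3} has 2 subfields

The subfields of F_{p^n} are exactly the fields F_{p^d} for d | n (each is the fixed field of the unique index-d subgroup of Gal(F_{p^n}/F_p) ≅ Z/nZ). The divisors of n = 3 are {1, 3}, giving 2 subfields: F_{443^1}, F_{443^3}.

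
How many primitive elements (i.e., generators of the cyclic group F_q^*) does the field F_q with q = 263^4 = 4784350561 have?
There are φ(4784350560) = 1150822400 primitive elements

F_q^* is cyclic of order q - 1 = 4784350560. A cyclic group of order m has exactly φ(m) generators. Here m = 4784350560 = 2^5 · 3 · 5 · 11 · 131 · 6917, so the number of primitive elements is φ(4784350560) = 1150822400.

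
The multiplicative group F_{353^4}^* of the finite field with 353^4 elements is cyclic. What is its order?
|F_{353^4}^*| = 15527402880

F_{353^4} has 353^4 = 15527402881 elements; its multiplicative group consists of all nonzero elements, so |F_{353^4}^*| = 15527402881 - 1 = 15527402880. (It is cyclic since any finite subgroup of the multiplicative group of a field is cyclic.)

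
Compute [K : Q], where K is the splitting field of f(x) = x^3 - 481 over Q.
[K : Q] = 6

The roots of x^3 - 481 are ∛481, ω∛481, ω^2∛481 where ω = e^(2πi/3) is a primitive cube root of unity, so K = Q(∛481, ω). Now [Q(∛481):Q] = 3 (since 481 is not a perfect cube, x^3 - 481 is irreducible) and [Q(ω):Q] = 2. Both 2 and 3 divide [K:Q], and [K:Q] ≤ 3·2 = 6, so [K:Q] = 6. (Equivalently: Q(∛481) ⊂ R but ω ∉ R, so [K : Q(∛481)] = 2.)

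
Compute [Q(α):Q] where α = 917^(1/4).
[Q(α):Q] = 4

α is a root of x^4 - 917. By Eisenstein's criterion at the prime p = 7 (which divides the constant term 917 but p^2 = 49 does not, since 917 is squarefree), x^4 - 917 is irreducible over Q. Hence [Q(α):Q] = 4.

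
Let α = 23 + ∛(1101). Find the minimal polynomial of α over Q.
m_α(x) = x^3 - 69x^2 + 1587x - 13268

Set β = α - 23 = ∛(1101), so β^3 = 1101. Then (α - 23)^3 - 1101 = 0, i.e. α is a root of g(x) = (x - 23)^3 - 1101 = x^3 - 69x^2 + 1587x - 13268. Since g(x) = h(x - 23) where h(x) = x^3 - 1101, and h is irreducible over Q (because 1101 is not a perfect cube, so h has no rational root, and a monic cubic with no rational root is irreducible), g is also irreducible (irreducibility is preserved under the substitution x → x - 23). Hence m_α(x) = x^3 - 69x^2 + 1587x - 13268.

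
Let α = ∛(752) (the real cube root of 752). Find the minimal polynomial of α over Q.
m_α(x) = x^3 - 752

α satisfies α^3 = 752, so x^3 - 752 annihilates α. By the rational root test, a rational root p/q (in lowest terms) of x^3 - 752 would satisfy p^3 = 752 q^3, forcing q = 1 and p^3 = 752; but 752 is not a perfect cube, contradiction. A monic cubic over Q with no rational root is irreducible (any nontrivial factorization would include a linear factor). Hence x^3 - 752 is the minimal polynomial of α, and in particular [Q(α):Q] = 3.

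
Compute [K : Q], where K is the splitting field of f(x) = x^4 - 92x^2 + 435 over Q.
[K : Q] = 4

Solving the quadratic in x^2: x^2 = (92 ± √(92^2 - 4·435))/2 = (92 ± √6724)/2 = (92 ± 82)/2, giving x^2 = 5 or x^2 = 87. So f(x) = (x^2 - 5)(x^2 - 87) and the roots of f are ±√5, ±√87. Hence the splitting field is K = Q(√5, √87). Since 5 and 87 are distinct squarefree integers > 1, their product 435 is not a perfect square, so √87 ∉ Q(√5). By the tower law [K:Q] = [Q(√5,√87):Q(√5)] · [Q(√5):Q] = 2 · 2 = 4.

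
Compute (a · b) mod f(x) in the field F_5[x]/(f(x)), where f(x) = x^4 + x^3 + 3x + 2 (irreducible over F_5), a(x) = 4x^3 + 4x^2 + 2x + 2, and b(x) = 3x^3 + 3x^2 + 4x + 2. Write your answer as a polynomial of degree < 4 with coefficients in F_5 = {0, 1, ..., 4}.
a · b ≡ 3x^3 + 2x^2 + 2x (mod f(x))

Multiply in F_5[x]: a(x)·b(x) = (4x^3 + 4x^2 + 2x + 2)·(3x^3 + 3x^2 + 4x + 2) = 2x^6 + 4x^5 + 4x^4 + x^3 + 2x^2 + 2x + 4. This has degree ≥ 4, so divide by f(x) over F_5: 2x^6 + 4x^5 + 4x^4 + x^3 + 2x^2 + 2x + 4 = (2x^2 + 2x + 2)·(x^4 + x^3 + 3x + 2) + (3x^3 + 2x^2 + 2x). Hence a·b ≡ 3x^3 + 2x^2 + 2x (mod f). (F_5[x]/(f) is a field with 5^4 = 625 elements since f is irreducible of degree 4.)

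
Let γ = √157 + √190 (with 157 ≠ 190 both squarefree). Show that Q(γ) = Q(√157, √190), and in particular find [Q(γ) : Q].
[Q(γ) : Q] = 4 (equivalently, Q(γ) = Q(√157, √190))

Obviously Q(γ) ⊆ Q(√157, √190), and [Q(√157, √190):Q] = 4 (since 157, 190 are distinct squarefree integers > 1 with 29830 not a perfect square). To show equality we compute the minimal polynomial of γ. From γ = √157 + √190: γ^2 = 157 + 2√(29830) + 190 = 347 + 2√(29830), so γ^2 - 347 = 2√(29830); squaring, (γ^2 - 347)^2 = 4·29830, i.e. γ^4 - 694γ^2 + 120409 - 119320 = 0, i.e. γ^4 - 694γ^2 + 1089 = 0. So γ is a root of x^4 - 694x^2 + 1089. This polynomial is irreducible over Q: it has no rational root (each ±√157 ± √190 is irrational), and any factorization into two quadratics over Q would force √(29830) ∈ Q (pairing opposite roots) or √157, √190 ∈ Q (other pairings), all impossible. Hence [Q(γ):Q] = 4 = [Q(√157, √190):Q], so Q(γ) = Q(√157, √190).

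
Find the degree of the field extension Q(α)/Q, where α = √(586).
[Q(α):Q] = 2

[Q(α):Q] equals the degree of the minimal polynomial of α. Here α^2 = 586 and x^2 - 586 is irreducible (d = 586 is squarefree, ≠ 1, hence not a square), so deg(m_α) = 2. Thus [Q(α):Q] = 2.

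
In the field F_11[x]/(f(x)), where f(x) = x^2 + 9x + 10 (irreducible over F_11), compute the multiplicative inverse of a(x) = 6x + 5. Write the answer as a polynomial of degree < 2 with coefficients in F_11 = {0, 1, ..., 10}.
a(x)^(-1) ≡ x + 10 (mod f(x))

Since f is irreducible over F_11, F_11[x]/(f) is a field and a(x) ≠ 0 has an inverse. Apply the extended Euclidean algorithm to f(x) and a(x) in F_11[x]: f(x) = (2x + 9)·a(x) + (9). The last nonzero remainder is the constant 9 = gcd(f, a) in F_11. Back-substituting through the division chain expresses 9 = s(x)·a(x) + t(x)·f(x) with s(x) ≡ 9x + 2 (mod f), so (9x + 2)·a(x) ≡ 9 (mod f). Multiplying by 9^(-1) ≡ 5 in F_11 gives a(x)^(-1) ≡ 5·(9x + 2) ≡ x + 10 (mod f). Check: (6x + 5)·(x + 10) = 6x^2 + 10x + 6 ≡ 1 (mod x^2 + 9x + 10).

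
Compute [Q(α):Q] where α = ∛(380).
[Q(α):Q] = 3

The minimal polynomial of α is x^3 - 380, irreducible over Q since 380 is not a perfect cube (so x^3 - 380 has no rational root). Hence [Q(α):Q] = deg(m_α) = 3.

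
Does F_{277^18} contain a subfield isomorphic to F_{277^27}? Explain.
No: F_{277^27} is not a subfield of F_{277^18}

F_{p^m} embeds in F_{p^n} iff m | n. Here 27 ∤ 18 (since 18 = 0·27 + 18 with remainder 18 ≠ 0), so F_{277^27} is not a subfield of F_{277^18}. Equivalently: if it were, the tower law would give 27 = [F_{277^27}:F_277] dividing [F_{277^18}:F_277] = 18, contradiction.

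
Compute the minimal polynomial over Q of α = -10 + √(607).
m_α(x) = x^2 + 20x - 507

From α + 10 = √(607), squaring gives (α + 10)^2 = 607, i.e. α^2 + 20α + 100 = 607, so α^2 + 20α - 507 = 0. The discriminant of x^2 + 20x - 507 is (20)^2 - 4·(-507) = 400 + 2028 = 2428, and 4·(607) is not a perfect square in Q since 607 is squarefree and ≠ 1. Hence x^2 + 20x - 507 is irreducible over Q and is the minimal polynomial of α.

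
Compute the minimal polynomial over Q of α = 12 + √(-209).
m_α(x) = x^2 - 24x + 353

From α - 12 = √(-209), squaring gives (α - 12)^2 = -209, i.e. α^2 - 24α + 144 = -209, so α^2 - 24α + 353 = 0. The discriminant of x^2 - 24x + 353 is (-24)^2 - 4·(353) = 576 - 1412 = -836, and 4·(-209) is not a perfect square in Q since -209 is squarefree and ≠ 1. Hence x^2 - 24x + 353 is irreducible over Q and is the minimal polynomial of α.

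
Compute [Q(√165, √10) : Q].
[Q(√165, √10) : Q] = 4

[Q(√165):Q] = 2 (min poly x^2 - 165, irreducible since 165 is squarefree > 1). For the top step, suppose √10 ∈ Q(√165), say √10 = c + d√165 with c, d ∈ Q. Squaring: 10 = c^2 + 165d^2 + 2cd√165. Since √165 ∉ Q this forces 2cd = 0. If d = 0 then √10 = c ∈ Q, contradicting 10 squarefree > 1. If c = 0 then 10 = 165d^2, so 165·10 = (165d)^2 is a perfect square in Q — but 165·10 = 1650 is not a perfect square (since 165 and 10 are distinct squarefree integers). Contradiction. Hence √10 ∉ Q(√165), so x^2 - 10 stays irreducible over Q(√165) and [Q(√165, √10) : Q(√165)] = 2. By the tower law, [Q(√165, √10) : Q] = 2 · 2 = 4.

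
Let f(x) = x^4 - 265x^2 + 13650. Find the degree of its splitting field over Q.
[K : Q] = 4

Solving the quadratic in x^2: x^2 = (265 ± √(265^2 - 4·13650))/2 = (265 ± √15625)/2 = (265 ± 125)/2, giving x^2 = 195 or x^2 = 70. So f(x) = (x^2 - 195)(x^2 - 70) and the roots of f are ±√195, ±√70. Hence the splitting field is K = Q(√195, √70). Since 195 and 70 are distinct squarefree integers > 1, their product 13650 is not a perfect square, so √70 ∉ Q(√195). By the tower law [K:Q] = [Q(√195,√70):Q(√195)] · [Q(√195):Q] = 2 · 2 = 4.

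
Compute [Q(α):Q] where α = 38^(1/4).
[Q(α):Q] = 4

α is a root of x^4 - 38. By Eisenstein's criterion at the prime p = 2 (which divides the constant term 38 but p^2 = 4 does not, since 38 is squarefree), x^4 - 38 is irreducible over Q. Hence [Q(α):Q] = 4.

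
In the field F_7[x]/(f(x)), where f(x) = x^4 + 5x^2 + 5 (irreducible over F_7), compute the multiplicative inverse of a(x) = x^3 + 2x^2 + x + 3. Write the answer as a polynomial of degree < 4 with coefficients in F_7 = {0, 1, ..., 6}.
a(x)^(-1) ≡ 3x^2 + 3x + 6 (mod f(x))

Since f is irreducible over F_7, F_7[x]/(f) is a field and a(x) ≠ 0 has an inverse. Apply the extended Euclidean algorithm to f(x) and a(x) in F_7[x]: f(x) = (x + 5)·a(x) + (x^2 + 6x + 4);  a(x) = (x + 3)·(x^2 + 6x + 4) + (5). The last nonzero remainder is the constant 5 = gcd(f, a) in F_7. Back-substituting through the division chain expresses 5 = s(x)·a(x) + t(x)·f(x) with s(x) ≡ x^2 + x + 2 (mod f), so (x^2 + x + 2)·a(x) ≡ 5 (mod f). Multiplying by 5^(-1) ≡ 3 in F_7 gives a(x)^(-1) ≡ 3·(x^2 + x + 2) ≡ 3x^2 + 3x + 6 (mod f). Check: (x^3 + 2x^2 + x + 3)·(3x^2 + 3x + 6) = 3x^5 + 2x^4 + x^3 + 3x^2 + x + 4 ≡ 1 (mod x^4 + 5x^2 + 5).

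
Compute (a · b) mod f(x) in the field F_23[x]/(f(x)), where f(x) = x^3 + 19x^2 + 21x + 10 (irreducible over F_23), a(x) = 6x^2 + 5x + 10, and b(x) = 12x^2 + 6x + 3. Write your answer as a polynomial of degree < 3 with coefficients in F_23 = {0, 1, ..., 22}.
a · b ≡ 8x^2 + 8x + 8 (mod f(x))

Multiply in F_23[x]: a(x)·b(x) = (6x^2 + 5x + 10)·(12x^2 + 6x + 3) = 3x^4 + 4x^3 + 7x^2 + 6x + 7. This has degree ≥ 3, so divide by f(x) over F_23: 3x^4 + 4x^3 + 7x^2 + 6x + 7 = (3x + 16)·(x^3 + 19x^2 + 21x + 10) + (8x^2 + 8x + 8). Hence a·b ≡ 8x^2 + 8x + 8 (mod f). (F_23[x]/(f) is a field with 23^3 = 12167 elements since f is irreducible of degree 3.)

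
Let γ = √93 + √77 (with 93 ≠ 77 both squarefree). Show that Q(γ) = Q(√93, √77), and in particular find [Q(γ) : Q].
[Q(γ) : Q] = 4 (equivalently, Q(γ) = Q(√93, √77))

Obviously Q(γ) ⊆ Q(√93, √77), and [Q(√93, √77):Q] = 4 (since 93, 77 are distinct squarefree integers > 1 with 7161 not a perfect square). To show equality we compute the minimal polynomial of γ. From γ = √93 + √77: γ^2 = 93 + 2√(7161) + 77 = 170 + 2√(7161), so γ^2 - 170 = 2√(7161); squaring, (γ^2 - 170)^2 = 4·7161, i.e. γ^4 - 340γ^2 + 28900 - 28644 = 0, i.e. γ^4 - 340γ^2 + 256 = 0. So γ is a root of x^4 - 340x^2 + 256. This polynomial is irreducible over Q: it has no rational root (each ±√93 ± √77 is irrational), and any factorization into two quadratics over Q would force √(7161) ∈ Q (pairing opposite roots) or √93, √77 ∈ Q (other pairings), all impossible. Hence [Q(γ):Q] = 4 = [Q(√93, √77):Q], so Q(γ) = Q(√93, √77).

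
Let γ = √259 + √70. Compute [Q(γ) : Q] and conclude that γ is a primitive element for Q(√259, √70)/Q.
[Q(γ) : Q] = 4 (equivalently, Q(γ) = Q(√259, √70))

Obviously Q(γ) ⊆ Q(√259, √70), and [Q(√259, √70):Q] = 4 (since 259, 70 are distinct squarefree integers > 1 with 18130 not a perfect square). To show equality we compute the minimal polynomial of γ. From γ = √259 + √70: γ^2 = 259 + 2√(18130) + 70 = 329 + 2√(18130), so γ^2 - 329 = 2√(18130); squaring, (γ^2 - 329)^2 = 4·18130, i.e. γ^4 - 658γ^2 + 108241 - 72520 = 0, i.e. γ^4 - 658γ^2 + 35721 = 0. So γ is a root of x^4 - 658x^2 + 35721. This polynomial is irreducible over Q: it has no rational root (each ±√259 ± √70 is irrational), and any factorization into two quadratics over Q would force √(18130) ∈ Q (pairing opposite roots) or √259, √70 ∈ Q (other pairings), all impossible. Hence [Q(γ):Q] = 4 = [Q(√259, √70):Q], so Q(γ) = Q(√259, √70).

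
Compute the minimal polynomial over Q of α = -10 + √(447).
m_α(x) = x^2 + 20x - 347

From α + 10 = √(447), squaring gives (α + 10)^2 = 447, i.e. α^2 + 20α + 100 = 447, so α^2 + 20α - 347 = 0. The discriminant of x^2 + 20x - 347 is (20)^2 - 4·(-347) = 400 + 1388 = 1788, and 4·(447) is not a perfect square in Q since 447 is squarefree and ≠ 1. Hence x^2 + 20x - 347 is irreducible over Q and is the minimal polynomial of α.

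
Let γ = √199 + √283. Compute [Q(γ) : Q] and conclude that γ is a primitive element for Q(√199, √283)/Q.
[Q(γ) : Q] = 4 (equivalently, Q(γ) = Q(√199, √283))

Obviously Q(γ) ⊆ Q(√199, √283), and [Q(√199, √283):Q] = 4 (since 199, 283 are distinct squarefree integers > 1 with 56317 not a perfect square). To show equality we compute the minimal polynomial of γ. From γ = √199 + √283: γ^2 = 199 + 2√(56317) + 283 = 482 + 2√(56317), so γ^2 - 482 = 2√(56317); squaring, (γ^2 - 482)^2 = 4·56317, i.e. γ^4 - 964γ^2 + 232324 - 225268 = 0, i.e. γ^4 - 964γ^2 + 7056 = 0. So γ is a root of x^4 - 964x^2 + 7056. This polynomial is irreducible over Q: it has no rational root (each ±√199 ± √283 is irrational), and any factorization into two quadratics over Q would force √(56317) ∈ Q (pairing opposite roots) or √199, √283 ∈ Q (other pairings), all impossible. Hence [Q(γ):Q] = 4 = [Q(√199, √283):Q], so Q(γ) = Q(√199, √283).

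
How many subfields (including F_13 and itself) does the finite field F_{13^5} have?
F_{13^5} has 2 subfields

The subfields of F_{p^n} are exactly the fields F_{p^d} for d | n (each is the fixed field of the unique index-d subgroup of Gal(F_{p^n}/F_p) ≅ Z/nZ). The divisors of n = 5 are {1, 5}, giving 2 subfields: F_{13^1}, F_{13^5}.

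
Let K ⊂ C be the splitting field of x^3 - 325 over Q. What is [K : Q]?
[K : Q] = 6

The roots of x^3 - 325 are ∛325, ω∛325, ω^2∛325 where ω = e^(2πi/3) is a primitive cube root of unity, so K = Q(∛325, ω). Now [Q(∛325):Q] = 3 (since 325 is not a perfect cube, x^3 - 325 is irreducible) and [Q(ω):Q] = 2. Both 2 and 3 divide [K:Q], and [K:Q] ≤ 3·2 = 6, so [K:Q] = 6. (Equivalently: Q(∛325) ⊂ R but ω ∉ R, so [K : Q(∛325)] = 2.)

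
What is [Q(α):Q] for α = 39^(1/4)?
[Q(α):Q] = 4

α is a root of x^4 - 39. By Eisenstein's criterion at the prime p = 3 (which divides the constant term 39 but p^2 = 9 does not, since 39 is squarefree), x^4 - 39 is irreducible over Q. Hence [Q(α):Q] = 4.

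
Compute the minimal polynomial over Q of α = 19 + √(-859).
m_α(x) = x^2 - 38x + 1220

From α - 19 = √(-859), squaring gives (α - 19)^2 = -859, i.e. α^2 - 38α + 361 = -859, so α^2 - 38α + 1220 = 0. The discriminant of x^2 - 38x + 1220 is (-38)^2 - 4·(1220) = 1444 - 4880 = -3436, and 4·(-859) is not a perfect square in Q since -859 is squarefree and ≠ 1. Hence x^2 - 38x + 1220 is irreducible over Q and is the minimal polynomial of α.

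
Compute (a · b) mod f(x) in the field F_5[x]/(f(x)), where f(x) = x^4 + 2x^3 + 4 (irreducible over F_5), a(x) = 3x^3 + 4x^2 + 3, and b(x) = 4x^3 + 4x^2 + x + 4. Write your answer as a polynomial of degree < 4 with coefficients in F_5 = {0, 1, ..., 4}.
a · b ≡ x^3 + 2x + 3 (mod f(x))

Multiply in F_5[x]: a(x)·b(x) = (3x^3 + 4x^2 + 3)·(4x^3 + 4x^2 + x + 4) = 2x^6 + 3x^5 + 4x^4 + 3x^3 + 3x^2 + 3x + 2. This has degree ≥ 4, so divide by f(x) over F_5: 2x^6 + 3x^5 + 4x^4 + 3x^3 + 3x^2 + 3x + 2 = (2x^2 + 4x + 1)·(x^4 + 2x^3 + 4) + (x^3 + 2x + 3). Hence a·b ≡ x^3 + 2x + 3 (mod f). (F_5[x]/(f) is a field with 5^4 = 625 elements since f is irreducible of degree 4.)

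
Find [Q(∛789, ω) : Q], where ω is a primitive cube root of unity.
[Q(∛789, ω) : Q] = 6

[Q(∛789):Q] = 3 (min poly x^3 - 789, irreducible since 789 is not a perfect cube). [Q(ω):Q] = 2 (min poly x^2 + x + 1). Since Q(∛789) ⊂ R and ω ∉ R, we have ω ∉ Q(∛789), so x^2 + x + 1 remains irreducible over Q(∛789) and [Q(∛789, ω) : Q(∛789)] = 2. By the tower law, [Q(∛789, ω) : Q] = 3 · 2 = 6. (In fact Q(∛789, ω) is the splitting field of x^3 - 789 over Q.)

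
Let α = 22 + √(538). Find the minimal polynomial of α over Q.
m_α(x) = x^2 - 44x - 54

From α - 22 = √(538), squaring gives (α - 22)^2 = 538, i.e. α^2 - 44α + 484 = 538, so α^2 - 44α - 54 = 0. The discriminant of x^2 - 44x - 54 is (-44)^2 - 4·(-54) = 1936 + 216 = 2152, and 4·(538) is not a perfect square in Q since 538 is squarefree and ≠ 1. Hence x^2 - 44x - 54 is irreducible over Q and is the minimal polynomial of α.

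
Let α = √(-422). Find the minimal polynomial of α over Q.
m_α(x) = x^2 + 422

α satisfies α^2 + 422 = 0, so x^2 + 422 annihilates α. Since d = -422 is squarefree and ≠ 1, it is not a perfect square in Q, so x^2 + 422 has no rational root and is therefore irreducible over Q (a degree-2 polynomial over a field is irreducible iff it has no root). Hence m_α(x) = x^2 + 422.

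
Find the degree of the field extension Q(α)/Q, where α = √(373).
[Q(α):Q] = 2

[Q(α):Q] equals the degree of the minimal polynomial of α. Here α^2 = 373 and x^2 - 373 is irreducible (d = 373 is squarefree, ≠ 1, hence not a square), so deg(m_α) = 2. Thus [Q(α):Q] = 2.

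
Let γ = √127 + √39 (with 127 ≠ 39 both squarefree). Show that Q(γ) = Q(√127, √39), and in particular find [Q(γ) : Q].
[Q(γ) : Q] = 4 (equivalently, Q(γ) = Q(√127, √39))

Obviously Q(γ) ⊆ Q(√127, √39), and [Q(√127, √39):Q] = 4 (since 127, 39 are distinct squarefree integers > 1 with 4953 not a perfect square). To show equality we compute the minimal polynomial of γ. From γ = √127 + √39: γ^2 = 127 + 2√(4953) + 39 = 166 + 2√(4953), so γ^2 - 166 = 2√(4953); squaring, (γ^2 - 166)^2 = 4·4953, i.e. γ^4 - 332γ^2 + 27556 - 19812 = 0, i.e. γ^4 - 332γ^2 + 7744 = 0. So γ is a root of x^4 - 332x^2 + 7744. This polynomial is irreducible over Q: it has no rational root (each ±√127 ± √39 is irrational), and any factorization into two quadratics over Q would force √(4953) ∈ Q (pairing opposite roots) or √127, √39 ∈ Q (other pairings), all impossible. Hence [Q(γ):Q] = 4 = [Q(√127, √39):Q], so Q(γ) = Q(√127, √39).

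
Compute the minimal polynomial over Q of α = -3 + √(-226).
m_α(x) = x^2 + 6x + 235

From α + 3 = √(-226), squaring gives (α + 3)^2 = -226, i.e. α^2 + 6α + 9 = -226, so α^2 + 6α + 235 = 0. The discriminant of x^2 + 6x + 235 is (6)^2 - 4·(235) = 36 - 940 = -904, and 4·(-226) is not a perfect square in Q since -226 is squarefree and ≠ 1. Hence x^2 + 6x + 235 is irreducible over Q and is the minimal polynomial of α.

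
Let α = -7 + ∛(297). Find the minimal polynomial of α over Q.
m_α(x) = x^3 + 21x^2 + 147x + 46

Set β = α + 7 = ∛(297), so β^3 = 297. Then (α + 7)^3 - 297 = 0, i.e. α is a root of g(x) = (x + 7)^3 - 297 = x^3 + 21x^2 + 147x + 46. Since g(x) = h(x + 7) where h(x) = x^3 - 297, and h is irreducible over Q (because 297 is not a perfect cube, so h has no rational root, and a monic cubic with no rational root is irreducible), g is also irreducible (irreducibility is preserved under the substitution x → x + 7). Hence m_α(x) = x^3 + 21x^2 + 147x + 46.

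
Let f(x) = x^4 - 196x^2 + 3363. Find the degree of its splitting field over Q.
[K : Q] = 4

Solving the quadratic in x^2: x^2 = (196 ± √(196^2 - 4·3363))/2 = (196 ± √24964)/2 = (196 ± 158)/2, giving x^2 = 177 or x^2 = 19. So f(x) = (x^2 - 177)(x^2 - 19) and the roots of f are ±√177, ±√19. Hence the splitting field is K = Q(√177, √19). Since 177 and 19 are distinct squarefree integers > 1, their product 3363 is not a perfect square, so √19 ∉ Q(√177). By the tower law [K:Q] = [Q(√177,√19):Q(√177)] · [Q(√177):Q] = 2 · 2 = 4.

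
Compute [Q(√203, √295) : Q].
[Q(√203, √295) : Q] = 4

[Q(√203):Q] = 2 (min poly x^2 - 203, irreducible since 203 is squarefree > 1). For the top step, suppose √295 ∈ Q(√203), say √295 = c + d√203 with c, d ∈ Q. Squaring: 295 = c^2 + 203d^2 + 2cd√203. Since √203 ∉ Q this forces 2cd = 0. If d = 0 then √295 = c ∈ Q, contradicting 295 squarefree > 1. If c = 0 then 295 = 203d^2, so 203·295 = (203d)^2 is a perfect square in Q — but 203·295 = 59885 is not a perfect square (since 203 and 295 are distinct squarefree integers). Contradiction. Hence √295 ∉ Q(√203), so x^2 - 295 stays irreducible over Q(√203) and [Q(√203, √295) : Q(√203)] = 2. By the tower law, [Q(√203, √295) : Q] = 2 · 2 = 4.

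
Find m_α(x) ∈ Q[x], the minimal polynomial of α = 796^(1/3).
m_α(x) = x^3 - 796

α satisfies α^3 = 796, so x^3 - 796 annihilates α. By the rational root test, a rational root p/q (in lowest terms) of x^3 - 796 would satisfy p^3 = 796 q^3, forcing q = 1 and p^3 = 796; but 796 is not a perfect cube, contradiction. A monic cubic over Q with no rational root is irreducible (any nontrivial factorization would include a linear factor). Hence x^3 - 796 is the minimal polynomial of α, and in particular [Q(α):Q] = 3.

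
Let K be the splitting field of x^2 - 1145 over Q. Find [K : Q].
[K : Q] = 2

f(x) = x^2 - 1145 factors as (x - √1145)(x + √1145). The splitting field is K = Q(√1145). Since 1145 is squarefree and > 1, it is not a perfect square, so x^2 - 1145 is irreducible over Q and [Q(√1145) : Q] = 2. Hence [K : Q] = 2.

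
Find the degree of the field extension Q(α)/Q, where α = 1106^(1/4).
[Q(α):Q] = 4

α is a root of x^4 - 1106. By Eisenstein's criterion at the prime p = 2 (which divides the constant term 1106 but p^2 = 4 does not, since 1106 is squarefree), x^4 - 1106 is irreducible over Q. Hence [Q(α):Q] = 4.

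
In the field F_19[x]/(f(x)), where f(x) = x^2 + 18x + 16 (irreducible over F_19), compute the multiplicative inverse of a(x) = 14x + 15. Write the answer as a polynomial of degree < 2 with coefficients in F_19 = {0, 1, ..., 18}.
a(x)^(-1) ≡ 14x + 9 (mod f(x))

Since f is irreducible over F_19, F_19[x]/(f) is a field and a(x) ≠ 0 has an inverse. Apply the extended Euclidean algorithm to f(x) and a(x) in F_19[x]: f(x) = (15x + 11)·a(x) + (3). The last nonzero remainder is the constant 3 = gcd(f, a) in F_19. Back-substituting through the division chain expresses 3 = s(x)·a(x) + t(x)·f(x) with s(x) ≡ 4x + 8 (mod f), so (4x + 8)·a(x) ≡ 3 (mod f). Multiplying by 3^(-1) ≡ 13 in F_19 gives a(x)^(-1) ≡ 13·(4x + 8) ≡ 14x + 9 (mod f). Check: (14x + 15)·(14x + 9) = 6x^2 + 13x + 2 ≡ 1 (mod x^2 + 18x + 16).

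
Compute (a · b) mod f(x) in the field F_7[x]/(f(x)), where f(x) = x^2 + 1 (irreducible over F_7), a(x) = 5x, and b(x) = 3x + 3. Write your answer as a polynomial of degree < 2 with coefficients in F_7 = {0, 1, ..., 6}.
a · b ≡ x + 6 (mod f(x))

Multiply in F_7[x]: a(x)·b(x) = (5x)·(3x + 3) = x^2 + x. This has degree ≥ 2, so divide by f(x) over F_7: x^2 + x = (1)·(x^2 + 1) + (x + 6). Hence a·b ≡ x + 6 (mod f). (F_7[x]/(f) is a field with 7^2 = 49 elements since f is irreducible of degree 2.)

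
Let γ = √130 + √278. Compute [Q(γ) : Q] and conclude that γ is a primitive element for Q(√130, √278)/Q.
[Q(γ) : Q] = 4 (equivalently, Q(γ) = Q(√130, √278))

Obviously Q(γ) ⊆ Q(√130, √278), and [Q(√130, √278):Q] = 4 (since 130, 278 are distinct squarefree integers > 1 with 36140 not a perfect square). To show equality we compute the minimal polynomial of γ. From γ = √130 + √278: γ^2 = 130 + 2√(36140) + 278 = 408 + 2√(36140), so γ^2 - 408 = 2√(36140); squaring, (γ^2 - 408)^2 = 4·36140, i.e. γ^4 - 816γ^2 + 166464 - 144560 = 0, i.e. γ^4 - 816γ^2 + 21904 = 0. So γ is a root of x^4 - 816x^2 + 21904. This polynomial is irreducible over Q: it has no rational root (each ±√130 ± √278 is irrational), and any factorization into two quadratics over Q would force √(36140) ∈ Q (pairing opposite roots) or √130, √278 ∈ Q (other pairings), all impossible. Hence [Q(γ):Q] = 4 = [Q(√130, √278):Q], so Q(γ) = Q(√130, √278).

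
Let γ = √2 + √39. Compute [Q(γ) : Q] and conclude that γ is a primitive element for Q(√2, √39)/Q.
[Q(γ) : Q] = 4 (equivalently, Q(γ) = Q(√2, √39))

Obviously Q(γ) ⊆ Q(√2, √39), and [Q(√2, √39):Q] = 4 (since 2, 39 are distinct squarefree integers > 1 with 78 not a perfect square). To show equality we compute the minimal polynomial of γ. From γ = √2 + √39: γ^2 = 2 + 2√(78) + 39 = 41 + 2√(78), so γ^2 - 41 = 2√(78); squaring, (γ^2 - 41)^2 = 4·78, i.e. γ^4 - 82γ^2 + 1681 - 312 = 0, i.e. γ^4 - 82γ^2 + 1369 = 0. So γ is a root of x^4 - 82x^2 + 1369. This polynomial is irreducible over Q: it has no rational root (each ±√2 ± √39 is irrational), and any factorization into two quadratics over Q would force √(78) ∈ Q (pairing opposite roots) or √2, √39 ∈ Q (other pairings), all impossible. Hence [Q(γ):Q] = 4 = [Q(√2, √39):Q], so Q(γ) = Q(√2, √39).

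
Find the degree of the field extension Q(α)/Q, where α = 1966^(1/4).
[Q(α):Q] = 4

α is a root of x^4 - 1966. By Eisenstein's criterion at the prime p = 2 (which divides the constant term 1966 but p^2 = 4 does not, since 1966 is squarefree), x^4 - 1966 is irreducible over Q. Hence [Q(α):Q] = 4.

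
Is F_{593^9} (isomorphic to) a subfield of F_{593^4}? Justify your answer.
No: F_{593^9} is not a subfield of F_{593^4}

F_{p^m} embeds in F_{p^n} iff m | n. Here 9 ∤ 4 (since 4 = 0·9 + 4 with remainder 4 ≠ 0), so F_{593^9} is not a subfield of F_{593^4}. Equivalently: if it were, the tower law would give 9 = [F_{593^9}:F_593] dividing [F_{593^4}:F_593] = 4, contradiction.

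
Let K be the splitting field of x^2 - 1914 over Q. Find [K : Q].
[K : Q] = 2

f(x) = x^2 - 1914 factors as (x - √1914)(x + √1914). The splitting field is K = Q(√1914). Since 1914 is squarefree and > 1, it is not a perfect square, so x^2 - 1914 is irreducible over Q and [Q(√1914) : Q] = 2. Hence [K : Q] = 2.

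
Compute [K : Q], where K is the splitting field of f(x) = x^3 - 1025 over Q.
[K : Q] = 6

The roots of x^3 - 1025 are ∛1025, ω∛1025, ω^2∛1025 where ω = e^(2πi/3) is a primitive cube root of unity, so K = Q(∛1025, ω). Now [Q(∛1025):Q] = 3 (since 1025 is not a perfect cube, x^3 - 1025 is irreducible) and [Q(ω):Q] = 2. Both 2 and 3 divide [K:Q], and [K:Q] ≤ 3·2 = 6, so [K:Q] = 6. (Equivalently: Q(∛1025) ⊂ R but ω ∉ R, so [K : Q(∛1025)] = 2.)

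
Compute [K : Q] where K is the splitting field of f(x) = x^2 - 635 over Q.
[K : Q] = 2

f(x) = x^2 - 635 factors as (x - √635)(x + √635). The splitting field is K = Q(√635). Since 635 is squarefree and > 1, it is not a perfect square, so x^2 - 635 is irreducible over Q and [Q(√635) : Q] = 2. Hence [K : Q] = 2.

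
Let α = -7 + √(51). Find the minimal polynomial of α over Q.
m_α(x) = x^2 + 14x - 2

From α + 7 = √(51), squaring gives (α + 7)^2 = 51, i.e. α^2 + 14α + 49 = 51, so α^2 + 14α - 2 = 0. The discriminant of x^2 + 14x - 2 is (14)^2 - 4·(-2) = 196 + 8 = 204, and 4·(51) is not a perfect square in Q since 51 is squarefree and ≠ 1. Hence x^2 + 14x - 2 is irreducible over Q and is the minimal polynomial of α.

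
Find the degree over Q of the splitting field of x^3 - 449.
[K : Q] = 6

The roots of x^3 - 449 are ∛449, ω∛449, ω^2∛449 where ω = e^(2πi/3) is a primitive cube root of unity, so K = Q(∛449, ω). Now [Q(∛449):Q] = 3 (since 449 is not a perfect cube, x^3 - 449 is irreducible) and [Q(ω):Q] = 2. Both 2 and 3 divide [K:Q], and [K:Q] ≤ 3·2 = 6, so [K:Q] = 6. (Equivalently: Q(∛449) ⊂ R but ω ∉ R, so [K : Q(∛449)] = 2.)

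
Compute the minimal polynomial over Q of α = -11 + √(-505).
m_α(x) = x^2 + 22x + 626

From α + 11 = √(-505), squaring gives (α + 11)^2 = -505, i.e. α^2 + 22α + 121 = -505, so α^2 + 22α + 626 = 0. The discriminant of x^2 + 22x + 626 is (22)^2 - 4·(626) = 484 - 2504 = -2020, and 4·(-505) is not a perfect square in Q since -505 is squarefree and ≠ 1. Hence x^2 + 22x + 626 is irreducible over Q and is the minimal polynomial of α.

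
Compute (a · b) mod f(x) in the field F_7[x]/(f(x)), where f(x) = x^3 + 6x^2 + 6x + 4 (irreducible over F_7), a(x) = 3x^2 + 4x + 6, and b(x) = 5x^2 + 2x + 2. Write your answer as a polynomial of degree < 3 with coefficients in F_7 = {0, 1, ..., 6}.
a · b ≡ 2x^2 + x + 2 (mod f(x))

Multiply in F_7[x]: a(x)·b(x) = (3x^2 + 4x + 6)·(5x^2 + 2x + 2) = x^4 + 5x^3 + 2x^2 + 6x + 5. This has degree ≥ 3, so divide by f(x) over F_7: x^4 + 5x^3 + 2x^2 + 6x + 5 = (x + 6)·(x^3 + 6x^2 + 6x + 4) + (2x^2 + x + 2). Hence a·b ≡ 2x^2 + x + 2 (mod f). (F_7[x]/(f) is a field with 7^3 = 343 elements since f is irreducible of degree 3.)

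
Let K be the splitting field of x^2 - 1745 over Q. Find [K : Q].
[K : Q] = 2

f(x) = x^2 - 1745 factors as (x - √1745)(x + √1745). The splitting field is K = Q(√1745). Since 1745 is squarefree and > 1, it is not a perfect square, so x^2 - 1745 is irreducible over Q and [Q(√1745) : Q] = 2. Hence [K : Q] = 2.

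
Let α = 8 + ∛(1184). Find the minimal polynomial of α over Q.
m_α(x) = x^3 - 24x^2 + 192x - 1696

Set β = α - 8 = ∛(1184), so β^3 = 1184. Then (α - 8)^3 - 1184 = 0, i.e. α is a root of g(x) = (x - 8)^3 - 1184 = x^3 - 24x^2 + 192x - 1696. Since g(x) = h(x - 8) where h(x) = x^3 - 1184, and h is irreducible over Q (because 1184 is not a perfect cube, so h has no rational root, and a monic cubic with no rational root is irreducible), g is also irreducible (irreducibility is preserved under the substitution x → x - 8). Hence m_α(x) = x^3 - 24x^2 + 192x - 1696.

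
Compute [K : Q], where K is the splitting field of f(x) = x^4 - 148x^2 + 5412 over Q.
[K : Q] = 4

Solving the quadratic in x^2: x^2 = (148 ± √(148^2 - 4·5412))/2 = (148 ± √256)/2 = (148 ± 16)/2, giving x^2 = 82 or x^2 = 66. So f(x) = (x^2 - 82)(x^2 - 66) and the roots of f are ±√82, ±√66. Hence the splitting field is K = Q(√82, √66). Since 82 and 66 are distinct squarefree integers > 1, their product 5412 is not a perfect square, so √66 ∉ Q(√82). By the tower law [K:Q] = [Q(√82,√66):Q(√82)] · [Q(√82):Q] = 2 · 2 = 4.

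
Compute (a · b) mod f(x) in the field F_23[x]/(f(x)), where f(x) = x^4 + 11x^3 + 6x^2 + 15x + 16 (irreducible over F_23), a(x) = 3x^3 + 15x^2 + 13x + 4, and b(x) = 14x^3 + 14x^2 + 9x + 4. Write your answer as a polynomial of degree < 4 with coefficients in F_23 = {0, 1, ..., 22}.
a · b ≡ 11x^3 + 16x^2 + 11x + 13 (mod f(x))

Multiply in F_23[x]: a(x)·b(x) = (3x^3 + 15x^2 + 13x + 4)·(14x^3 + 14x^2 + 9x + 4) = 19x^6 + 22x^5 + 5x^4 + 17x^3 + 3x^2 + 19x + 16. This has degree ≥ 4, so divide by f(x) over F_23: 19x^6 + 22x^5 + 5x^4 + 17x^3 + 3x^2 + 19x + 16 = (19x^2 + 20x + 16)·(x^4 + 11x^3 + 6x^2 + 15x + 16) + (11x^3 + 16x^2 + 11x + 13). Hence a·b ≡ 11x^3 + 16x^2 + 11x + 13 (mod f). (F_23[x]/(f) is a field with 23^4 = 279841 elements since f is irreducible of degree 4.)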